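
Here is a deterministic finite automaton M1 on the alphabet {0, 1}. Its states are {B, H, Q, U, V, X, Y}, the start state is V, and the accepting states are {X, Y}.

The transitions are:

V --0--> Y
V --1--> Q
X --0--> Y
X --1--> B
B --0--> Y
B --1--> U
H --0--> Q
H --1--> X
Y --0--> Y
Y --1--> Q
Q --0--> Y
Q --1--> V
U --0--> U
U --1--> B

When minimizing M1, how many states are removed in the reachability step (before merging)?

4

No path from V leads to B, H, U, X; the other 3 states are all reachable.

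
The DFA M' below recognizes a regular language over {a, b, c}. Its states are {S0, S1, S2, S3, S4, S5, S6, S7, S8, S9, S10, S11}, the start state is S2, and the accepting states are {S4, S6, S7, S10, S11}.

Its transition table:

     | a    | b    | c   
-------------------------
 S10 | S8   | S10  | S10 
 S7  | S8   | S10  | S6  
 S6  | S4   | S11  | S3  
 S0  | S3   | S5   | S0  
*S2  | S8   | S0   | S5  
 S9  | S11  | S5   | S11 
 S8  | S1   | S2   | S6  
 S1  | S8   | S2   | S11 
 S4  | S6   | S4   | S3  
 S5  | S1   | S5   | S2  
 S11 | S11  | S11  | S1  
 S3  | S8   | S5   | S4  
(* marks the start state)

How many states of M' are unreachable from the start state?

Starting at S2 and following transitions, the reachable set is {S0, S1, S2, S3, S4, S5, S6, S8, S11}. That leaves S7, S9, S10 unreachable — 3 in total.

3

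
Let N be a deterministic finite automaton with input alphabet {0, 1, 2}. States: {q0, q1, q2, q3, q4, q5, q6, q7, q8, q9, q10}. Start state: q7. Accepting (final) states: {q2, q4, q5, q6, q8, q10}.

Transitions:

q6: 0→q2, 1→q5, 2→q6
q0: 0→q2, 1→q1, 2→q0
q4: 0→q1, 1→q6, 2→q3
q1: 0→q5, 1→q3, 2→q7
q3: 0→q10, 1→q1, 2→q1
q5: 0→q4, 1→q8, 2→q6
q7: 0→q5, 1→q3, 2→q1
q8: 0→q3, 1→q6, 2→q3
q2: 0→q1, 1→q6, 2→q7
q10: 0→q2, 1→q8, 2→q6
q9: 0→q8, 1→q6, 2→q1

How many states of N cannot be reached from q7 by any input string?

2

BFS from q7 reaches {q1, q2, q3, q4, q5, q6, q7, q8, q10}; the 2 state(s) q0, q9 are never visited.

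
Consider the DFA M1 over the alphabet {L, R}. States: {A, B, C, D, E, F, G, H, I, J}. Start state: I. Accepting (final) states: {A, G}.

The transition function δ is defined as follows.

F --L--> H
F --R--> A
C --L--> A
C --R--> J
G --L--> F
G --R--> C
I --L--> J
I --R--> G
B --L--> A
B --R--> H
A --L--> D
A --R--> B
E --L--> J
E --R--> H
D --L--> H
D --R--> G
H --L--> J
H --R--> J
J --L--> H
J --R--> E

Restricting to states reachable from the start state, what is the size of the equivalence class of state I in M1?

3

All states are reachable from the start state.
Initial partition by acceptance: {A,G} | {B,C,D,E,F,H,I,J}.
On input L, block {B,C,D,E,F,H,I,J} splits into {D,E,F,H,I,J} and {B,C}.
Refine {D,E,F,H,I,J} on symbol R: members go to different blocks, giving {D,F,I} and {E,H,J}.
Stable partition: {A,G} | {D,F,I} | {B,C} | {E,H,J} — 4 equivalence classes.
The equivalence class containing I is {D,F,I}, of size 3.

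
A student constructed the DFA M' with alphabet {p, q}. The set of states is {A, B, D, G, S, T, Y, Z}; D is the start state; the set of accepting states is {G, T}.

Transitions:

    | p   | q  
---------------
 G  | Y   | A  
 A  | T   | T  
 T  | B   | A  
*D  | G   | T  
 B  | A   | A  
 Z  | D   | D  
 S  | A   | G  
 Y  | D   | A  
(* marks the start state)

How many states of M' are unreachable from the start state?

No path from D leads to S, Z; the other 6 states are all reachable.

2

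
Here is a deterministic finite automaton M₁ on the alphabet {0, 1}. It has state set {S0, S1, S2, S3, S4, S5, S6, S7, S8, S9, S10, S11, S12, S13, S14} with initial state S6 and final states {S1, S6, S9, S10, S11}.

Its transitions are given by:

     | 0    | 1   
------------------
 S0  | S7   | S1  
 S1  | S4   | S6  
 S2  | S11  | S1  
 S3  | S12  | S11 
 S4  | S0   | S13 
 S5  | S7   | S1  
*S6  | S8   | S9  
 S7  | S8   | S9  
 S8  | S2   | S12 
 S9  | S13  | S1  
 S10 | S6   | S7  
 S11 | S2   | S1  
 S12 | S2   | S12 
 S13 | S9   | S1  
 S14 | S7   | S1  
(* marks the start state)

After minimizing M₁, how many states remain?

States {S3,S5,S10,S14} cannot be reached from the start state, so discard them.
Start with accepting vs non-accepting: {S1,S6,S9,S11} | {S0,S2,S4,S7,S8,S12,S13}.
Refine {S0,S2,S4,S7,S8,S12,S13} on symbol 0: members go to different blocks, giving {S0,S4,S7,S8,S12} and {S2,S13}.
Refine {S1,S6,S9,S11} on symbol 0: members go to different blocks, giving {S1,S6} and {S9,S11}.
Split {S1,S6} by δ(·,1) → {S1} and {S6}.
Split {S0,S4,S7,S8,S12} by δ(·,0) → {S0,S4,S7} and {S8,S12}.
Refine {S0,S4,S7} on symbol 0: members go to different blocks, giving {S0,S4} and {S7}.
On input 0, block {S0,S4} splits into {S0} and {S4}.
No further refinement is possible. Final partition (8 blocks): {S1} | {S0} | {S2,S13} | {S9,S11} | {S6} | {S8,S12} | {S7} | {S4}.

8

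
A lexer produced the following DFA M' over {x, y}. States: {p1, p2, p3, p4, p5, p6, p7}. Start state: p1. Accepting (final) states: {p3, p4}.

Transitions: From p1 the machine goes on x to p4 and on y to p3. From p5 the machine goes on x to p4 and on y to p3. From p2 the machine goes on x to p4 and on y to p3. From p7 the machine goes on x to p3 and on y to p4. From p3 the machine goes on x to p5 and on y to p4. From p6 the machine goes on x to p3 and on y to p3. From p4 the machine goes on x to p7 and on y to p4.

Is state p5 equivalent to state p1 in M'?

Reachable states from the start: {p1,p3,p4,p5,p7}. Unreachable: {p2,p6} — drop them.
Initial partition by acceptance: {p3,p4} | {p1,p5,p7}.
Stable partition: {p3,p4} | {p1,p5,p7} — 2 equivalence classes.
p5 and p1 lie in the same block of the stable partition, so they are equivalent — no string distinguishes them.

Yes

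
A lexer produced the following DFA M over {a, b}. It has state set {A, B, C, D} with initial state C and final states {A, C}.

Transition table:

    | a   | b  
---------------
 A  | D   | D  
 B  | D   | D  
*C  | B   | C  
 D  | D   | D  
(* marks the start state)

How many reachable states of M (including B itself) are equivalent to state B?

2

States {A} cannot be reached from the start state, so discard them.
Start with accepting vs non-accepting: {C} | {B,D}.
No further refinement is possible. Final partition (2 blocks): {C} | {B,D}.
The equivalence class containing B is {B,D}, of size 2.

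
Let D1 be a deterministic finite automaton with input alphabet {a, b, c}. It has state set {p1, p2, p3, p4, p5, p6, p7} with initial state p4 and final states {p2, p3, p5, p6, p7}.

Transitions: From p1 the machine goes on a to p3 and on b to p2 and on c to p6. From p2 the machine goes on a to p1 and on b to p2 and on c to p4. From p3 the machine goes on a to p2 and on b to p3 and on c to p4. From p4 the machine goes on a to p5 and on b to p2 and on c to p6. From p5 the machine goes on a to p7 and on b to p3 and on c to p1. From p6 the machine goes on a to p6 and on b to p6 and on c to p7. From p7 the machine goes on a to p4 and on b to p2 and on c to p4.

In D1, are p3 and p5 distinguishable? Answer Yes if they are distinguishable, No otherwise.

All states are reachable from the start state.
Start with accepting vs non-accepting: {p2,p3,p5,p6,p7} | {p1,p4}.
Refine {p2,p3,p5,p6,p7} on symbol a: members go to different blocks, giving {p3,p5,p6} and {p2,p7}.
On input a, block {p3,p5,p6} splits into {p3,p5} and {p6}.
Stable partition: {p3,p5} | {p1,p4} | {p2,p7} | {p6} — 4 equivalence classes.
p3 and p5 lie in the same block of the stable partition, so they are equivalent — no string distinguishes them.

No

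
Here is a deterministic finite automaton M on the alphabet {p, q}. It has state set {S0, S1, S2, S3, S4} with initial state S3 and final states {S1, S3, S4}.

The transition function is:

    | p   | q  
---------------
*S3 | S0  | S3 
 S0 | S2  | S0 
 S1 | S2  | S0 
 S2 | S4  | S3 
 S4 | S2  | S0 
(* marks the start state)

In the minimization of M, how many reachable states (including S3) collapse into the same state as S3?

States {S1} cannot be reached from the start state, so discard them.
Start with accepting vs non-accepting: {S3,S4} | {S0,S2}.
Refine {S3,S4} on symbol q: members go to different blocks, giving {S3} and {S4}.
On input p, block {S0,S2} splits into {S0} and {S2}.
No further refinement is possible. Final partition (4 blocks): {S3} | {S0} | {S4} | {S2}.
State S3 belongs to the block {S3}, which has 1 states.

1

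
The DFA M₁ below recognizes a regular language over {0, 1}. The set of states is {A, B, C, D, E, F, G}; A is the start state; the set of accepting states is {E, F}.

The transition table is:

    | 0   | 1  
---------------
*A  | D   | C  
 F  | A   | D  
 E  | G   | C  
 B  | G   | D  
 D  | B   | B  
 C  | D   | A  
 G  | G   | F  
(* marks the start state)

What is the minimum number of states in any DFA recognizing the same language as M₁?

5

First remove the unreachable states {E}; 6 states remain.
Start with accepting vs non-accepting: {F} | {A,B,C,D,G}.
Split {A,B,C,D,G} by δ(·,1) → {A,B,C,D} and {G}.
Split {A,B,C,D} by δ(·,0) → {A,C,D} and {B}.
Split {A,C,D} by δ(·,0) → {A,C} and {D}.
No further refinement is possible. Final partition (5 blocks): {F} | {A,C} | {G} | {B} | {D}.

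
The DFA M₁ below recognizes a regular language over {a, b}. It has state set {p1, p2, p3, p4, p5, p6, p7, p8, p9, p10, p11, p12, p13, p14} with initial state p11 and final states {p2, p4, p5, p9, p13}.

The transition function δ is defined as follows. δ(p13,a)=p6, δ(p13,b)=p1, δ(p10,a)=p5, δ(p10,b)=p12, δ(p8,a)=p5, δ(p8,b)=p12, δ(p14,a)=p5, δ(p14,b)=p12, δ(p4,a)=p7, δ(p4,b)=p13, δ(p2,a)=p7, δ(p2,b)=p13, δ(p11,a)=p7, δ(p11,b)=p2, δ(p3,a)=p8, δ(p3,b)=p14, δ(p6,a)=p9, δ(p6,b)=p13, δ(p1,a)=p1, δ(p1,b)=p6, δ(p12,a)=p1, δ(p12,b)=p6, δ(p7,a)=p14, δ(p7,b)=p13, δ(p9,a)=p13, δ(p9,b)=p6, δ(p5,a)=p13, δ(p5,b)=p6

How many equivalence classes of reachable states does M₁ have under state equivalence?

8

States {p3,p4,p8,p10} cannot be reached from the start state, so discard them.
P0 = {p2,p5,p9,p13} | {p1,p6,p7,p11,p12,p14}.
On input a, block {p2,p5,p9,p13} splits into {p2,p13} and {p5,p9}.
Split {p2,p13} by δ(·,b) → {p2} and {p13}.
Split {p1,p6,p7,p11,p12,p14} by δ(·,a) → {p1,p7,p11,p12} and {p6,p14}.
Refine {p1,p7,p11,p12} on symbol a: members go to different blocks, giving {p1,p11,p12} and {p7}.
Refine {p1,p11,p12} on symbol a: members go to different blocks, giving {p1,p12} and {p11}.
On input b, block {p6,p14} splits into {p6} and {p14}.
No further refinement is possible. Final partition (8 blocks): {p2} | {p1,p12} | {p5,p9} | {p13} | {p6} | {p7} | {p11} | {p14}.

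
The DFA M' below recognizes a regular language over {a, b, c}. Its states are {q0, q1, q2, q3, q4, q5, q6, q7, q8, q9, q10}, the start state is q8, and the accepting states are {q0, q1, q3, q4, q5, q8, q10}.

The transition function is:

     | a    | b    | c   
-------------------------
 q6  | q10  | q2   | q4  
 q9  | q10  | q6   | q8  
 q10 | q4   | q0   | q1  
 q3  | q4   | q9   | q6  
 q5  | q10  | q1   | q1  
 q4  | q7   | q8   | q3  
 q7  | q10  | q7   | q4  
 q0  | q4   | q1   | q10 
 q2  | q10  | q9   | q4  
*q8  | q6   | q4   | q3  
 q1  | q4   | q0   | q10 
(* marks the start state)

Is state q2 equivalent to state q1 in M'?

States {q5} cannot be reached from the start state, so discard them.
P0 = {q0,q1,q3,q4,q8,q10} | {q2,q6,q7,q9}.
Refine {q0,q1,q3,q4,q8,q10} on symbol a: members go to different blocks, giving {q0,q1,q3,q10} and {q4,q8}.
On input b, block {q0,q1,q3,q10} splits into {q0,q1,q10} and {q3}.
Stable partition: {q0,q1,q10} | {q2,q6,q7,q9} | {q4,q8} | {q3} — 4 equivalence classes.
q2 and q1 end up in different blocks, so they are distinguishable. For instance, the string 'ε' is accepted from only q1.

No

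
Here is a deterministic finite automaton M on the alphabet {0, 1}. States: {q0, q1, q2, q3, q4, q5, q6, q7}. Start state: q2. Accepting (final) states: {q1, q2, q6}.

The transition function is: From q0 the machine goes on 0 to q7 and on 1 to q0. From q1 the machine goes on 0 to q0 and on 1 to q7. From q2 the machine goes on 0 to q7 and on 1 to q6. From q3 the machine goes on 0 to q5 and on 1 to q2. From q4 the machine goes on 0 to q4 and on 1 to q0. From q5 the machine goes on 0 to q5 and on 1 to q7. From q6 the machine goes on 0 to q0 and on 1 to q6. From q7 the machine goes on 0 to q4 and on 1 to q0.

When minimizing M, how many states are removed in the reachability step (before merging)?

3

Starting at q2 and following transitions, the reachable set is {q0, q2, q4, q6, q7}. That leaves q1, q3, q5 unreachable — 3 in total.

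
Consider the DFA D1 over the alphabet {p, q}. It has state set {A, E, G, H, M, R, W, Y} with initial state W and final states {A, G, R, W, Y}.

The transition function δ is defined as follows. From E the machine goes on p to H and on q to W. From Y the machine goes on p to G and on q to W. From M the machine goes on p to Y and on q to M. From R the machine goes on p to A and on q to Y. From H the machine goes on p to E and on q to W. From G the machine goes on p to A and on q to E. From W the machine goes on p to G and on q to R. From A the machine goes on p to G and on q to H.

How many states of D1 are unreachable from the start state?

Starting at W and following transitions, the reachable set is {A, E, G, H, R, W, Y}. That leaves M unreachable — 1 in total.

1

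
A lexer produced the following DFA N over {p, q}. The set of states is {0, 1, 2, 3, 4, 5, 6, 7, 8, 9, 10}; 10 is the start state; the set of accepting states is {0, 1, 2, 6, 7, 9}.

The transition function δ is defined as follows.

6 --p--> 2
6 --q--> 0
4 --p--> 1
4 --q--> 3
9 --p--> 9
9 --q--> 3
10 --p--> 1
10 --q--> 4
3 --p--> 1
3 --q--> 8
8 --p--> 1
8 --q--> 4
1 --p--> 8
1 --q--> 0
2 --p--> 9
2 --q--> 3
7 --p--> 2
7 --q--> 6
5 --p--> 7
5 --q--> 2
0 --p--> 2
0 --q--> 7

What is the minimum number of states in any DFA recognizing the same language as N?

Reachable states from the start: {0,1,2,3,4,6,7,8,9,10}. Unreachable: {5} — drop them.
Start with accepting vs non-accepting: {0,1,2,6,7,9} | {3,4,8,10}.
Refine {0,1,2,6,7,9} on symbol p: members go to different blocks, giving {0,2,6,7,9} and {1}.
On input q, block {0,2,6,7,9} splits into {0,6,7} and {2,9}.
Stable partition: {0,6,7} | {3,4,8,10} | {1} | {2,9} — 4 equivalence classes.

4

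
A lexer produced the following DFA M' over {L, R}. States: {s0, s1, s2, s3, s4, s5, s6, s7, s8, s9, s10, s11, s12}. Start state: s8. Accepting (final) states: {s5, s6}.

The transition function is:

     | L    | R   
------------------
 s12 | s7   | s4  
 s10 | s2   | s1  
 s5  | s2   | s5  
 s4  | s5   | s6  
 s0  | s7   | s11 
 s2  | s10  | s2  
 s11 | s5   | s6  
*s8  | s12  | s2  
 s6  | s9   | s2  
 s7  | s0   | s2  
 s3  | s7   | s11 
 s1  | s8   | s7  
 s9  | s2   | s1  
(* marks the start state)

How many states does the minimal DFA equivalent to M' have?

8

Reachable states from the start: {s0,s1,s2,s4,s5,s6,s7,s8,s9,s10,s11,s12}. Unreachable: {s3} — drop them.
Initial partition by acceptance: {s5,s6} | {s0,s1,s2,s4,s7,s8,s9,s10,s11,s12}.
On input R, block {s5,s6} splits into {s5} and {s6}.
Refine {s0,s1,s2,s4,s7,s8,s9,s10,s11,s12} on symbol L: members go to different blocks, giving {s0,s1,s2,s7,s8,s9,s10,s12} and {s4,s11}.
Refine {s0,s1,s2,s7,s8,s9,s10,s12} on symbol R: members go to different blocks, giving {s1,s2,s7,s8,s9,s10} and {s0,s12}.
Refine {s1,s2,s7,s8,s9,s10} on symbol L: members go to different blocks, giving {s1,s2,s9,s10} and {s7,s8}.
On input L, block {s1,s2,s9,s10} splits into {s2,s9,s10} and {s1}.
Split {s2,s9,s10} by δ(·,R) → {s9,s10} and {s2}.
No further refinement is possible. Final partition (8 blocks): {s5} | {s9,s10} | {s6} | {s4,s11} | {s0,s12} | {s7,s8} | {s1} | {s2}.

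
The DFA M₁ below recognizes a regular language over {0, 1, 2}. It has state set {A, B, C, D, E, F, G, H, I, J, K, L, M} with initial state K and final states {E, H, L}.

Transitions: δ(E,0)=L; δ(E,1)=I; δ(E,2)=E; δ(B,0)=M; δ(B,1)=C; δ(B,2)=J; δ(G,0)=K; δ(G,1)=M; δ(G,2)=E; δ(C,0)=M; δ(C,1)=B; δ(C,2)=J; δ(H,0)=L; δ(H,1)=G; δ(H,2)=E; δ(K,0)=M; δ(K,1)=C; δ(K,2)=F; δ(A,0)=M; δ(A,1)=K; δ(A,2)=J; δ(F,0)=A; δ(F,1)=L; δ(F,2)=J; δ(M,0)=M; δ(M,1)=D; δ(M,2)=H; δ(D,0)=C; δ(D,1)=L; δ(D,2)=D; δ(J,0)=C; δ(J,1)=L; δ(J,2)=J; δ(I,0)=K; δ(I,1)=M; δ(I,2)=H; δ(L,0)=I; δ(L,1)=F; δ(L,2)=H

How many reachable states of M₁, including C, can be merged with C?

4

Every state is reachable, so we keep all 13.
Start with accepting vs non-accepting: {E,H,L} | {A,B,C,D,F,G,I,J,K,M}.
Refine {E,H,L} on symbol 0: members go to different blocks, giving {E,H} and {L}.
Split {A,B,C,D,F,G,I,J,K,M} by δ(·,1) → {A,B,C,G,I,K,M} and {D,F,J}.
Split {A,B,C,G,I,K,M} by δ(·,1) → {A,B,C,G,I,K} and {M}.
Split {A,B,C,G,I,K} by δ(·,0) → {A,B,C,K} and {G,I}.
Stable partition: {E,H} | {A,B,C,K} | {L} | {D,F,J} | {M} | {G,I} — 6 equivalence classes.
State C belongs to the block {A,B,C,K}, which has 4 states.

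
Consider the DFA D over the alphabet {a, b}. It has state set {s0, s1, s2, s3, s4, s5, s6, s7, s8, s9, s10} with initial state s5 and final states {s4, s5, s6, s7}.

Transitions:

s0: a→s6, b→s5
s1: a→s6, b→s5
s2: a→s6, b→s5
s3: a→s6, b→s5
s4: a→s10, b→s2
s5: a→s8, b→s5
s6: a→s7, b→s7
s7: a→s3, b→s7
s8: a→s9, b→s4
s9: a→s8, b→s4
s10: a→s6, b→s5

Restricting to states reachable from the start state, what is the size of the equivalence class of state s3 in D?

3

States {s0,s1} cannot be reached from the start state, so discard them.
Start with accepting vs non-accepting: {s4,s5,s6,s7} | {s2,s3,s8,s9,s10}.
Split {s4,s5,s6,s7} by δ(·,a) → {s4,s5,s7} and {s6}.
Split {s4,s5,s7} by δ(·,b) → {s5,s7} and {s4}.
On input a, block {s2,s3,s8,s9,s10} splits into {s2,s3,s10} and {s8,s9}.
Split {s5,s7} by δ(·,a) → {s5} and {s7}.
No further refinement is possible. Final partition (6 blocks): {s5} | {s2,s3,s10} | {s6} | {s4} | {s8,s9} | {s7}.
State s3 belongs to the block {s2,s3,s10}, which has 3 states.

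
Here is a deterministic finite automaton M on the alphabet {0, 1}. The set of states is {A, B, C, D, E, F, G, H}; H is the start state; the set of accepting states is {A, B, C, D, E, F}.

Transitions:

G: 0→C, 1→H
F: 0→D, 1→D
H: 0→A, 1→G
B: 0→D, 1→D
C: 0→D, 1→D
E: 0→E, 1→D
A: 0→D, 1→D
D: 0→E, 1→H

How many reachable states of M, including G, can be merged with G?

States {B,F} cannot be reached from the start state, so discard them.
P0 = {A,C,D,E} | {G,H}.
Split {A,C,D,E} by δ(·,1) → {A,C,E} and {D}.
On input 0, block {A,C,E} splits into {A,C} and {E}.
The partition is now stable with 4 blocks: {A,C} | {G,H} | {D} | {E}.
State G belongs to the block {G,H}, which has 2 states.

2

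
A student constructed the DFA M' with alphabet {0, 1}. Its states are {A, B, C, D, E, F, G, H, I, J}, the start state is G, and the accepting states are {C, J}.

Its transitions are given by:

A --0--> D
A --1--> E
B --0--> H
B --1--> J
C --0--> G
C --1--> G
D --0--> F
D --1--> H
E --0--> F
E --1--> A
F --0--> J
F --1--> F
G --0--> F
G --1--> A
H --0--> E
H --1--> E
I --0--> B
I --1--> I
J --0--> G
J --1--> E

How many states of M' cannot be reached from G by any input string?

3

BFS from G reaches {A, D, E, F, G, H, J}; the 3 state(s) B, C, I are never visited.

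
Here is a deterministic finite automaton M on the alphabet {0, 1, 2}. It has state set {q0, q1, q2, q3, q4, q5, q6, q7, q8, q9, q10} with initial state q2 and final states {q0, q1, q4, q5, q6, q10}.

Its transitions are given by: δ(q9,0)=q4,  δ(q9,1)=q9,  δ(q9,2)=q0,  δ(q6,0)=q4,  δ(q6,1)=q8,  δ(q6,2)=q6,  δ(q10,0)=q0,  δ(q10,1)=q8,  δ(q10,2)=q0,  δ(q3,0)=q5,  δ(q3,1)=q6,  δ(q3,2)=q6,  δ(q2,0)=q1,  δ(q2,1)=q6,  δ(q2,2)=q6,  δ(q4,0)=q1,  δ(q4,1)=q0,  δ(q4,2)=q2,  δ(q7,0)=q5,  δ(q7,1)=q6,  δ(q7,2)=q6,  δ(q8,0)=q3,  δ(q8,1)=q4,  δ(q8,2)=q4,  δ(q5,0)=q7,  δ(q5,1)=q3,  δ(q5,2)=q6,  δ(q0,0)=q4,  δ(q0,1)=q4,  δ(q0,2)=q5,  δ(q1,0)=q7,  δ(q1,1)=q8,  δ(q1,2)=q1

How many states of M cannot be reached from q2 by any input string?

2

BFS from q2 reaches {q0, q1, q2, q3, q4, q5, q6, q7, q8}; the 2 state(s) q9, q10 are never visited.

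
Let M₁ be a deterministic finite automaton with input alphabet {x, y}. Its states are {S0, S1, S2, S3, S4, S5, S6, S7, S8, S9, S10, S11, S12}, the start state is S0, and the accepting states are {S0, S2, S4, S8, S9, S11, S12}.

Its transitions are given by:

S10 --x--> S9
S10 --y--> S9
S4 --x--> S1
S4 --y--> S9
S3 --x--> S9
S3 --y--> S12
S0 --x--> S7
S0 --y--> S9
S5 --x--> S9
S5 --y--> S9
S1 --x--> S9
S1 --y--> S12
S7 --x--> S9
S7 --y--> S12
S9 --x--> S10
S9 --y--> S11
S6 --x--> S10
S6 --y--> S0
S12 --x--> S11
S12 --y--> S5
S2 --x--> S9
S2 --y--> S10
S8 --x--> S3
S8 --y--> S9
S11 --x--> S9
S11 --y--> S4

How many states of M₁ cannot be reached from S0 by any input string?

BFS from S0 reaches {S0, S1, S4, S5, S7, S9, S10, S11, S12}; the 4 state(s) S2, S3, S6, S8 are never visited.

4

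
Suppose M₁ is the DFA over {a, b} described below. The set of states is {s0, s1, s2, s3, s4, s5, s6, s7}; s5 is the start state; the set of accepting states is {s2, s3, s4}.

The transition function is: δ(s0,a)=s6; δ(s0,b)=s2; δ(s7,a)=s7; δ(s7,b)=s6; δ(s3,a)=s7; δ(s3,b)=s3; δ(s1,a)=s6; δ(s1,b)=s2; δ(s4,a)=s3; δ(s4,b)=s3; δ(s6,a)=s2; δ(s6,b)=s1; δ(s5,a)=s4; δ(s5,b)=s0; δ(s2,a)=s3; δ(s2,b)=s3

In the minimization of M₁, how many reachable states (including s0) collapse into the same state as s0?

2

Initial partition by acceptance: {s2,s3,s4} | {s0,s1,s5,s6,s7}.
Refine {s2,s3,s4} on symbol a: members go to different blocks, giving {s2,s4} and {s3}.
Split {s0,s1,s5,s6,s7} by δ(·,a) → {s0,s1,s7} and {s5,s6}.
Split {s0,s1,s7} by δ(·,a) → {s0,s1} and {s7}.
The partition is now stable with 5 blocks: {s2,s4} | {s0,s1} | {s3} | {s5,s6} | {s7}.
State s0 belongs to the block {s0,s1}, which has 2 states.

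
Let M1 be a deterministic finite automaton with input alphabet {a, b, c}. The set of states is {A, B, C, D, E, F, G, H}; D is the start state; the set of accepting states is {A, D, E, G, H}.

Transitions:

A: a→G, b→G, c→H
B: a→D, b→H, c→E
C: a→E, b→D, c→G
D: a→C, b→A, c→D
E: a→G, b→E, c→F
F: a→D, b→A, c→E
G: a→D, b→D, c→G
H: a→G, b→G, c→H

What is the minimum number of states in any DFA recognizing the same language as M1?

First remove the unreachable states {B}; 7 states remain.
Start with accepting vs non-accepting: {A,D,E,G,H} | {C,F}.
Split {A,D,E,G,H} by δ(·,a) → {A,E,G,H} and {D}.
Refine {A,E,G,H} on symbol a: members go to different blocks, giving {A,E,H} and {G}.
Refine {A,E,H} on symbol b: members go to different blocks, giving {A,H} and {E}.
Split {C,F} by δ(·,a) → {C} and {F}.
No further refinement is possible. Final partition (6 blocks): {A,H} | {C} | {D} | {G} | {E} | {F}.

6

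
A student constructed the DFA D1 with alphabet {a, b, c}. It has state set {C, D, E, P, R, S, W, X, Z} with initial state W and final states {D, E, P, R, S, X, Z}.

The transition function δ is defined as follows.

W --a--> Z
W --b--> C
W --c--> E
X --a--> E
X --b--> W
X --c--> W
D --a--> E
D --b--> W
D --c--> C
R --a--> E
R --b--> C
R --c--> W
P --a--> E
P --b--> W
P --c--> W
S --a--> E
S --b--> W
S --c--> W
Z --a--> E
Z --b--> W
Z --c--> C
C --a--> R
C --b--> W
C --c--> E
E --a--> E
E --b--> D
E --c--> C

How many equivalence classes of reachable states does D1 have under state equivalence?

3

States {P,S,X} cannot be reached from the start state, so discard them.
Start with accepting vs non-accepting: {D,E,R,Z} | {C,W}.
Split {D,E,R,Z} by δ(·,b) → {D,R,Z} and {E}.
No further refinement is possible. Final partition (3 blocks): {D,R,Z} | {C,W} | {E}.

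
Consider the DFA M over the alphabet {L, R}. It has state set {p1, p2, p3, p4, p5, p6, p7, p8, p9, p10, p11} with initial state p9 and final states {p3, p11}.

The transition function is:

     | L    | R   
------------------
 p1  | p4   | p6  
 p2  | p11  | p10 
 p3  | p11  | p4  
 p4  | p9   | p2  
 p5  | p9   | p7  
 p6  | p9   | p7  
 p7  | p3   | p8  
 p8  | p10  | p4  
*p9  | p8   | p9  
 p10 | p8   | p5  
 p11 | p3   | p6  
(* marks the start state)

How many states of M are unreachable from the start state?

Starting at p9 and following transitions, the reachable set is {p2, p3, p4, p5, p6, p7, p8, p9, p10, p11}. That leaves p1 unreachable — 1 in total.

1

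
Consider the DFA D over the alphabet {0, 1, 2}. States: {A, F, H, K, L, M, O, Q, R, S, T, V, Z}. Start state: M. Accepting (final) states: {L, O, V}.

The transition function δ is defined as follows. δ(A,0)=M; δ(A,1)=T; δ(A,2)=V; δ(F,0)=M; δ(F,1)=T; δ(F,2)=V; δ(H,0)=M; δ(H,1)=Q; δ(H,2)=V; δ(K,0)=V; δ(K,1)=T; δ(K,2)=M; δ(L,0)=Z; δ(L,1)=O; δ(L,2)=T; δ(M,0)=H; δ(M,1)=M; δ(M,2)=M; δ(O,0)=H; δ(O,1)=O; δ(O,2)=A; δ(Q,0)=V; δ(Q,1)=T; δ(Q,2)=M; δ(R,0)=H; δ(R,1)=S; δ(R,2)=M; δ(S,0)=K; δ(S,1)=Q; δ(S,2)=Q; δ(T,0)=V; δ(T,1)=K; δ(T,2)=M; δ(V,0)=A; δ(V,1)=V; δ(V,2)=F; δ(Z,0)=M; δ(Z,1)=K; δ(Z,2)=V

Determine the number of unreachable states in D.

5

Starting at M and following transitions, the reachable set is {A, F, H, K, M, Q, T, V}. That leaves L, O, R, S, Z unreachable — 5 in total.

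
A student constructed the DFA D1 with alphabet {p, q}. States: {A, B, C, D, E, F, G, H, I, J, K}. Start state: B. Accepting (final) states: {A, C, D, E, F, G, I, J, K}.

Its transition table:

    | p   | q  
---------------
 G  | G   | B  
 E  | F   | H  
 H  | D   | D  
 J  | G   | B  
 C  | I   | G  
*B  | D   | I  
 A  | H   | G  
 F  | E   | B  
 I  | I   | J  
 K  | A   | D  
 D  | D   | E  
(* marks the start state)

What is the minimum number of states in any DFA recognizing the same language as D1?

3

States {A,C,K} cannot be reached from the start state, so discard them.
Start with accepting vs non-accepting: {D,E,F,G,I,J} | {B,H}.
On input q, block {D,E,F,G,I,J} splits into {E,F,G,J} and {D,I}.
Stable partition: {E,F,G,J} | {B,H} | {D,I} — 3 equivalence classes.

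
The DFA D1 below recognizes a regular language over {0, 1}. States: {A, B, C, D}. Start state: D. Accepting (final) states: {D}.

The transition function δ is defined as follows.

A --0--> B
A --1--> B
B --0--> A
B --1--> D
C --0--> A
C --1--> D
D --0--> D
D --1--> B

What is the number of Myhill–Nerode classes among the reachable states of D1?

Reachable states from the start: {A,B,D}. Unreachable: {C} — drop them.
Start with accepting vs non-accepting: {D} | {A,B}.
On input 1, block {A,B} splits into {A} and {B}.
The partition is now stable with 3 blocks: {D} | {A} | {B}.

3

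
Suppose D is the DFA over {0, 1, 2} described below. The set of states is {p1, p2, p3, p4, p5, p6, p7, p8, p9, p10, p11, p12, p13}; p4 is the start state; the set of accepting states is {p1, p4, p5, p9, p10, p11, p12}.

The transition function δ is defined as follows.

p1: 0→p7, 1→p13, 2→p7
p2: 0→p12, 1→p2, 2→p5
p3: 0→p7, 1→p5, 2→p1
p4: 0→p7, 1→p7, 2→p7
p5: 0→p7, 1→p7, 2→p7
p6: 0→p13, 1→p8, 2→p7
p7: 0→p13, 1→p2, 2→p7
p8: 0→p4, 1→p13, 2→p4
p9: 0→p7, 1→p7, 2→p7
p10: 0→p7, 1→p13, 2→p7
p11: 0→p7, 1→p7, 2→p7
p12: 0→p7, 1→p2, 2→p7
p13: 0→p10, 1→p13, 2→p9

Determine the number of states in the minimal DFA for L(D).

States {p1,p3,p6,p8,p11} cannot be reached from the start state, so discard them.
P0 = {p4,p5,p9,p10,p12} | {p2,p7,p13}.
Refine {p2,p7,p13} on symbol 0: members go to different blocks, giving {p2,p13} and {p7}.
On input 1, block {p4,p5,p9,p10,p12} splits into {p4,p5,p9} and {p10,p12}.
No further refinement is possible. Final partition (4 blocks): {p4,p5,p9} | {p2,p13} | {p7} | {p10,p12}.

4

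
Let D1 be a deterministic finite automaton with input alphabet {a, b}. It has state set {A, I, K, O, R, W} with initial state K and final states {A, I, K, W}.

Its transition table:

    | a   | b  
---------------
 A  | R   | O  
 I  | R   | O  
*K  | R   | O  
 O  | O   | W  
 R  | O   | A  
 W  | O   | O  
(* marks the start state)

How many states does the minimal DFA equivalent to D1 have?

2

First remove the unreachable states {I}; 5 states remain.
Start with accepting vs non-accepting: {A,K,W} | {O,R}.
Stable partition: {A,K,W} | {O,R} — 2 equivalence classes.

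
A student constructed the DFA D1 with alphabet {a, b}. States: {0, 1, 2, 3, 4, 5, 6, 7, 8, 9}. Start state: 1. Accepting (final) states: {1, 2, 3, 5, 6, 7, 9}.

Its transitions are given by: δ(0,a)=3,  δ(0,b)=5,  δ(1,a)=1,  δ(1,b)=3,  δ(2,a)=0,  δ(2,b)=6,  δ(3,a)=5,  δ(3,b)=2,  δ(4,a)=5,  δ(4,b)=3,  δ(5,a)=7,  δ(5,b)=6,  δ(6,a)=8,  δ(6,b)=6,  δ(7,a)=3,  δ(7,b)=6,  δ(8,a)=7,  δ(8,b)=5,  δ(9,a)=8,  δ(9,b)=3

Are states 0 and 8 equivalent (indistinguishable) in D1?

Yes

States {4,9} cannot be reached from the start state, so discard them.
P0 = {1,2,3,5,6,7} | {0,8}.
Split {1,2,3,5,6,7} by δ(·,a) → {1,3,5,7} and {2,6}.
Split {1,3,5,7} by δ(·,b) → {3,5,7} and {1}.
The partition is now stable with 4 blocks: {3,5,7} | {0,8} | {2,6} | {1}.
0 and 8 lie in the same block of the stable partition, so they are equivalent — no string distinguishes them.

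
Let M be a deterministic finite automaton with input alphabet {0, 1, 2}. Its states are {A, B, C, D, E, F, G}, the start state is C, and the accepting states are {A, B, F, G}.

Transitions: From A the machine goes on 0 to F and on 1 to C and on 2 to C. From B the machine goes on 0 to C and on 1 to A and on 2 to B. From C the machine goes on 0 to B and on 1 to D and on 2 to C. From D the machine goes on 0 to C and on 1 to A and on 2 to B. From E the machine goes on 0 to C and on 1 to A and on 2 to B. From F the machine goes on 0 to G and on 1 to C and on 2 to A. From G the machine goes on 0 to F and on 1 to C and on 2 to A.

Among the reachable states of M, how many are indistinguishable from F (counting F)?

2

Reachable states from the start: {A,B,C,D,F,G}. Unreachable: {E} — drop them.
P0 = {A,B,F,G} | {C,D}.
Refine {A,B,F,G} on symbol 0: members go to different blocks, giving {A,F,G} and {B}.
Refine {A,F,G} on symbol 2: members go to different blocks, giving {F,G} and {A}.
On input 0, block {C,D} splits into {C} and {D}.
The partition is now stable with 5 blocks: {F,G} | {C} | {B} | {A} | {D}.
The equivalence class containing F is {F,G}, of size 2.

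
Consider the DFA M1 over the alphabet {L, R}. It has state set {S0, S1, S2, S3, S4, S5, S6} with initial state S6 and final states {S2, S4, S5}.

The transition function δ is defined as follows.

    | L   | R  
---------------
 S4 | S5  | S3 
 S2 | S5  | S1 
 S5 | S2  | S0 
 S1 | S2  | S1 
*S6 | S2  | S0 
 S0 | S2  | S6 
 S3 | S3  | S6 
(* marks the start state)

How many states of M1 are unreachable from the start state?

No path from S6 leads to S3, S4; the other 5 states are all reachable.

2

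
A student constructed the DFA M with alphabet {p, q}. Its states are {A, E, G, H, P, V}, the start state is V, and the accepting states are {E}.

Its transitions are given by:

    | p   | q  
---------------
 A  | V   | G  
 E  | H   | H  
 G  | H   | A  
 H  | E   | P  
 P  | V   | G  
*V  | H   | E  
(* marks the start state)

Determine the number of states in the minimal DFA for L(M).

Initial partition by acceptance: {E} | {A,G,H,P,V}.
On input p, block {A,G,H,P,V} splits into {A,G,P,V} and {H}.
Split {A,G,P,V} by δ(·,p) → {G,V} and {A,P}.
On input q, block {G,V} splits into {G} and {V}.
The partition is now stable with 5 blocks: {E} | {G} | {H} | {A,P} | {V}.

5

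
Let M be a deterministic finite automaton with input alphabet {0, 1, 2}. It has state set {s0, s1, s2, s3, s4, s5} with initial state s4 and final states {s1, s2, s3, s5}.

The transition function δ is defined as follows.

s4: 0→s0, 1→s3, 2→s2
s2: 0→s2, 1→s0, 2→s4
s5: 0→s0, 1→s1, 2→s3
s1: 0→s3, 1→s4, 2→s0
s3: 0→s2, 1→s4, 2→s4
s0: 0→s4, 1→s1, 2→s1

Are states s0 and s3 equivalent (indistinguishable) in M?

No

States {s5} cannot be reached from the start state, so discard them.
P0 = {s1,s2,s3} | {s0,s4}.
Stable partition: {s1,s2,s3} | {s0,s4} — 2 equivalence classes.
s0 and s3 end up in different blocks, so they are distinguishable. For instance, the string 'ε' is accepted from only s3.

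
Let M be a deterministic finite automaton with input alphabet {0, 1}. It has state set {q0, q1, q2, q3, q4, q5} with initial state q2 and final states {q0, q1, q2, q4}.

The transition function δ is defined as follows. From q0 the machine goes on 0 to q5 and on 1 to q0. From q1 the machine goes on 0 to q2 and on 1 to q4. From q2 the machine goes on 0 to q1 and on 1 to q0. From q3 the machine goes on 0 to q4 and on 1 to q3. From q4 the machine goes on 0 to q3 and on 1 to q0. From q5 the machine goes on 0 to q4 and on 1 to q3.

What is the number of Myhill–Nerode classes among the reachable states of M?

3

Every state is reachable, so we keep all 6.
Initial partition by acceptance: {q0,q1,q2,q4} | {q3,q5}.
On input 0, block {q0,q1,q2,q4} splits into {q0,q4} and {q1,q2}.
No further refinement is possible. Final partition (3 blocks): {q0,q4} | {q3,q5} | {q1,q2}.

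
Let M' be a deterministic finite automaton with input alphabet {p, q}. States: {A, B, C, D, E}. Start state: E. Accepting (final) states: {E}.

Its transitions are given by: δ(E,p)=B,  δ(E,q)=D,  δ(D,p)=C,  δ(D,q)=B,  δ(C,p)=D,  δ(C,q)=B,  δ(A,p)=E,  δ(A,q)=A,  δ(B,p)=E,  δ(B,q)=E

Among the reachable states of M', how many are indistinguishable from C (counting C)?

First remove the unreachable states {A}; 4 states remain.
Start with accepting vs non-accepting: {E} | {B,C,D}.
Refine {B,C,D} on symbol p: members go to different blocks, giving {C,D} and {B}.
No further refinement is possible. Final partition (3 blocks): {E} | {C,D} | {B}.
The equivalence class containing C is {C,D}, of size 2.

2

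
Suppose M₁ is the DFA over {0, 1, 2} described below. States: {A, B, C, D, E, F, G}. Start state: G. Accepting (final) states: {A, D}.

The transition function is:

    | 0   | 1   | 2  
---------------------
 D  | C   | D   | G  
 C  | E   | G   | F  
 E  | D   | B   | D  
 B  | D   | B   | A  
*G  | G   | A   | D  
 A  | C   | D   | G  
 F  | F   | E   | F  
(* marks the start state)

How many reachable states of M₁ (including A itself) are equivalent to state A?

2

All states are reachable from the start state.
Initial partition by acceptance: {A,D} | {B,C,E,F,G}.
Split {B,C,E,F,G} by δ(·,0) → {C,F,G} and {B,E}.
On input 0, block {C,F,G} splits into {F,G} and {C}.
Split {F,G} by δ(·,1) → {F} and {G}.
Stable partition: {A,D} | {F} | {B,E} | {C} | {G} — 5 equivalence classes.
The equivalence class containing A is {A,D}, of size 2.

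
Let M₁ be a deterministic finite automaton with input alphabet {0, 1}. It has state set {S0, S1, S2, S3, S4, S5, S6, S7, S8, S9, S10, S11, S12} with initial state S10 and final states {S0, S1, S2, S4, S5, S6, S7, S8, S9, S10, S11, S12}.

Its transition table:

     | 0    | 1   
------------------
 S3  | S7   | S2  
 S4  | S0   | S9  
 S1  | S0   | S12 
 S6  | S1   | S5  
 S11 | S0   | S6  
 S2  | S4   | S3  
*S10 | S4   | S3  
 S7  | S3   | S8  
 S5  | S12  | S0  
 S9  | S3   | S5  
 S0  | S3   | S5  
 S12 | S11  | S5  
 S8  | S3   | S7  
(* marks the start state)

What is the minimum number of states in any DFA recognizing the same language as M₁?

8

Initial partition by acceptance: {S0,S1,S2,S4,S5,S6,S7,S8,S9,S10,S11,S12} | {S3}.
On input 0, block {S0,S1,S2,S4,S5,S6,S7,S8,S9,S10,S11,S12} splits into {S1,S2,S4,S5,S6,S10,S11,S12} and {S0,S7,S8,S9}.
Refine {S1,S2,S4,S5,S6,S10,S11,S12} on symbol 0: members go to different blocks, giving {S2,S5,S6,S10,S12} and {S1,S4,S11}.
Split {S2,S5,S6,S10,S12} by δ(·,0) → {S2,S6,S10,S12} and {S5}.
Refine {S2,S6,S10,S12} on symbol 1: members go to different blocks, giving {S2,S10} and {S6,S12}.
Refine {S0,S7,S8,S9} on symbol 1: members go to different blocks, giving {S0,S9} and {S7,S8}.
Split {S1,S4,S11} by δ(·,1) → {S1,S11} and {S4}.
No further refinement is possible. Final partition (8 blocks): {S2,S10} | {S3} | {S0,S9} | {S1,S11} | {S5} | {S6,S12} | {S7,S8} | {S4}.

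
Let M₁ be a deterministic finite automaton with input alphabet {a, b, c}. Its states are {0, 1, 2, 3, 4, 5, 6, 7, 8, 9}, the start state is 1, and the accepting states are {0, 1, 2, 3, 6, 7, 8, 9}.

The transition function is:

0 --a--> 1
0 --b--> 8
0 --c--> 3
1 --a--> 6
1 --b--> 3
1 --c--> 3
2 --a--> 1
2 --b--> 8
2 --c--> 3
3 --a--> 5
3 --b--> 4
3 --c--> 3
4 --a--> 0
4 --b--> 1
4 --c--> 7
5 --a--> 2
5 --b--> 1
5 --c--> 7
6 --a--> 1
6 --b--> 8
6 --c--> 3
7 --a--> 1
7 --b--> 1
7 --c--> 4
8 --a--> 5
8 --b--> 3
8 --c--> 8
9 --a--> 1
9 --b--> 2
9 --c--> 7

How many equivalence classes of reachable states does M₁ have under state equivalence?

6

States {9} cannot be reached from the start state, so discard them.
Initial partition by acceptance: {0,1,2,3,6,7,8} | {4,5}.
Split {0,1,2,3,6,7,8} by δ(·,a) → {0,1,2,6,7} and {3,8}.
Split {0,1,2,6,7} by δ(·,b) → {0,1,2,6} and {7}.
Split {3,8} by δ(·,b) → {3} and {8}.
Refine {0,1,2,6} on symbol b: members go to different blocks, giving {0,2,6} and {1}.
No further refinement is possible. Final partition (6 blocks): {0,2,6} | {4,5} | {3} | {7} | {8} | {1}.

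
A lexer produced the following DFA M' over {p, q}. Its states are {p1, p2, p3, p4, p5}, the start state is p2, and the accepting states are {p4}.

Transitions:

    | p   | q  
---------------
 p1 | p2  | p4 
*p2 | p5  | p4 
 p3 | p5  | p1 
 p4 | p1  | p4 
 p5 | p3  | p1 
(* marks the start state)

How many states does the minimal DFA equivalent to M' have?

Every state is reachable, so we keep all 5.
Start with accepting vs non-accepting: {p4} | {p1,p2,p3,p5}.
Refine {p1,p2,p3,p5} on symbol q: members go to different blocks, giving {p1,p2} and {p3,p5}.
Refine {p1,p2} on symbol p: members go to different blocks, giving {p1} and {p2}.
No further refinement is possible. Final partition (4 blocks): {p4} | {p1} | {p3,p5} | {p2}.

4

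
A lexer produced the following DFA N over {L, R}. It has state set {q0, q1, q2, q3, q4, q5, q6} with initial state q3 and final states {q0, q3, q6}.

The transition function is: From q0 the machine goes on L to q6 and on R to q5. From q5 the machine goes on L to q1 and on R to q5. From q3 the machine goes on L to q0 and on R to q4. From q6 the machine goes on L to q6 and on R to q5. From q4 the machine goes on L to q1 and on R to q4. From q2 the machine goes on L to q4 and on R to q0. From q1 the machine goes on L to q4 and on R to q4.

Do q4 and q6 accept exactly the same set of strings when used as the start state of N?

States {q2} cannot be reached from the start state, so discard them.
P0 = {q0,q3,q6} | {q1,q4,q5}.
No further refinement is possible. Final partition (2 blocks): {q0,q3,q6} | {q1,q4,q5}.
q4 and q6 end up in different blocks, so they are distinguishable. For instance, the string 'ε' is accepted from only q6.

No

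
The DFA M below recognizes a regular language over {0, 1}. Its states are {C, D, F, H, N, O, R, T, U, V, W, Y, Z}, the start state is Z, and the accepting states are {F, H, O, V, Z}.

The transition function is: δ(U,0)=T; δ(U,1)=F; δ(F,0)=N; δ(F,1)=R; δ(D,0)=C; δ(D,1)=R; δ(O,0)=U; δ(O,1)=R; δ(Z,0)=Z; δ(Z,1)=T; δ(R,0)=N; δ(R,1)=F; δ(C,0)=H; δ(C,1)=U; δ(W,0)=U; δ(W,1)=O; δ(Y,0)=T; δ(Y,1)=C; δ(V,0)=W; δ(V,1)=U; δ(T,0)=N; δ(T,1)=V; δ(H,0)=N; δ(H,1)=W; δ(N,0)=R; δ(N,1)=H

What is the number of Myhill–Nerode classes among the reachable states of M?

First remove the unreachable states {C,D,Y}; 10 states remain.
Initial partition by acceptance: {F,H,O,V,Z} | {N,R,T,U,W}.
On input 0, block {F,H,O,V,Z} splits into {F,H,O,V} and {Z}.
The partition is now stable with 3 blocks: {F,H,O,V} | {N,R,T,U,W} | {Z}.

3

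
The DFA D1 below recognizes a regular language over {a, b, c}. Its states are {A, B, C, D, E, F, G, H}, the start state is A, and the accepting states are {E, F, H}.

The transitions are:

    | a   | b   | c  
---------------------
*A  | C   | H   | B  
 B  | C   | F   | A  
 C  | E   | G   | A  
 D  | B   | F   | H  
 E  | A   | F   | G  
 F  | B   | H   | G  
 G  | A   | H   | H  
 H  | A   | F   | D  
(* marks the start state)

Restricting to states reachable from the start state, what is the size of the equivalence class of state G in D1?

Start with accepting vs non-accepting: {E,F,H} | {A,B,C,D,G}.
On input a, block {A,B,C,D,G} splits into {A,B,D,G} and {C}.
On input a, block {A,B,D,G} splits into {A,B} and {D,G}.
Stable partition: {E,F,H} | {A,B} | {C} | {D,G} — 4 equivalence classes.
The equivalence class containing G is {D,G}, of size 2.

2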